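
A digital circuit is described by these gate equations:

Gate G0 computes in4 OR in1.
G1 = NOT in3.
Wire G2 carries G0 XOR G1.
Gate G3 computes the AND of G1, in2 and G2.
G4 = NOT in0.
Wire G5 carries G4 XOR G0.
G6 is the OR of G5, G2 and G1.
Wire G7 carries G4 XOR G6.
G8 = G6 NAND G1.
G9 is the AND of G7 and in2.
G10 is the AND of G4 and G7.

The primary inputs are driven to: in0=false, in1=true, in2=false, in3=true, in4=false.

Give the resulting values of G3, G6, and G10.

G3 = false; G6 = true; G10 = false

G0 = in4 OR in1 = false OR true = true
G1 = NOT in3 = NOT true = false
G2 = G0 XOR G1 = true XOR false = true
G3 = G1 AND in2 AND G2 = false AND false AND true = false
G4 = NOT in0 = NOT false = true
G5 = G4 XOR G0 = true XOR true = false
G6 = G5 OR G2 OR G1 = false OR true OR false = true
G7 = G4 XOR G6 = true XOR true = false
G10 = G4 AND G7 = true AND false = false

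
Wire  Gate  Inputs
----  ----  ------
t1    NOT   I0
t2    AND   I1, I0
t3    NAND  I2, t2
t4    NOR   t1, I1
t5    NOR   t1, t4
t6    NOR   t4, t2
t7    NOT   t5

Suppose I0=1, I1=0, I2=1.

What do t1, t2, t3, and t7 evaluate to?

t1 = NOT I0 = NOT 1 = 0
t2 = I1 AND I0 = 0 AND 1 = 0
t3 = I2 NAND t2 = 1 NAND 0 = 1
t4 = t1 NOR I1 = 0 NOR 0 = 1
t5 = t1 NOR t4 = 0 NOR 1 = 0
t7 = NOT t5 = NOT 0 = 1

t1 = 0; t2 = 0; t3 = 1; t7 = 1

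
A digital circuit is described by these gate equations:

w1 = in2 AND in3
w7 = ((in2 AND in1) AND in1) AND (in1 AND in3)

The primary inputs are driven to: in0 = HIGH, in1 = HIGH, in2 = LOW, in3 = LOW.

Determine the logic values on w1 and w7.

w1 = LOW AND LOW = LOW
w7 = ((LOW AND HIGH) AND HIGH) AND (HIGH AND LOW) = LOW

w1 = LOW; w7 = LOW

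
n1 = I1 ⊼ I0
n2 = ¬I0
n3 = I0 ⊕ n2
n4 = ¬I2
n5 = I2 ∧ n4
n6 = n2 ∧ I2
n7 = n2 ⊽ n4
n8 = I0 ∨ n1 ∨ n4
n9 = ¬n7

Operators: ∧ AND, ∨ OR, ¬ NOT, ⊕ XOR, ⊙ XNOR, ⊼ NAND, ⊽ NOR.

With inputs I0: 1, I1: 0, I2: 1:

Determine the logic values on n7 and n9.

n7 = 1; n9 = 0

n2 = NOT I0 = NOT 1 = 0
n4 = NOT I2 = NOT 1 = 0
n7 = n2 NOR n4 = 0 NOR 0 = 1
n9 = NOT n7 = NOT 1 = 0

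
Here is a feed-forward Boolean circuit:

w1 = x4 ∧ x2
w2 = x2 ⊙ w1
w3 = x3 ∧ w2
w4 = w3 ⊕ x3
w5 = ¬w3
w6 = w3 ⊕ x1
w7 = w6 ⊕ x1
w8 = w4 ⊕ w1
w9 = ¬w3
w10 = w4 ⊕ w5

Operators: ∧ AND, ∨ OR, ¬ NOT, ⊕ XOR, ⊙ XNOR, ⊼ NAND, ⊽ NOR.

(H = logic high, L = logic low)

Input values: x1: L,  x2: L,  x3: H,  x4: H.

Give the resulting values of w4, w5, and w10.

w1 = x4 AND x2 = H AND L = L
w2 = x2 XNOR w1 = L XNOR L = H
w3 = x3 AND w2 = H AND H = H
w4 = w3 XOR x3 = H XOR H = L
w5 = NOT w3 = NOT H = L
w10 = w4 XOR w5 = L XOR L = L

w4 = L  w5 = L  w10 = L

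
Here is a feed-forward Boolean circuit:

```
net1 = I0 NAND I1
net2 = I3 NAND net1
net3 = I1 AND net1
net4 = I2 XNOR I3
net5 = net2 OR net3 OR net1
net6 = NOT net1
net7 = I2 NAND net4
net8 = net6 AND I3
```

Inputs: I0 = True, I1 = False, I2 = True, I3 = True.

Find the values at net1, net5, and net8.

net1 = True; net5 = True; net8 = False

net1 = I0 NAND I1 = True NAND False = True
net2 = I3 NAND net1 = True NAND True = False
net3 = I1 AND net1 = False AND True = False
net5 = net2 OR net3 OR net1 = False OR False OR True = True
net6 = NOT net1 = NOT True = False
net8 = net6 AND I3 = False AND True = False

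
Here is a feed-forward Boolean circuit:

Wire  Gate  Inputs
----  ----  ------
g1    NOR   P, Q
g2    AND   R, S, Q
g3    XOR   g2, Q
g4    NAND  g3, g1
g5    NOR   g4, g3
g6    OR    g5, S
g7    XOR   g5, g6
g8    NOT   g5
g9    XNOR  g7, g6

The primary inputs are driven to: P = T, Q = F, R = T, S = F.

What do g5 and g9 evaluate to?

g5 = F, g9 = T

g1 = P NOR Q = T NOR F = F
g2 = R AND S AND Q = T AND F AND F = F
g3 = g2 XOR Q = F XOR F = F
g4 = g3 NAND g1 = F NAND F = T
g5 = g4 NOR g3 = T NOR F = F
g6 = g5 OR S = F OR F = F
g7 = g5 XOR g6 = F XOR F = F
g9 = g7 XNOR g6 = F XNOR F = T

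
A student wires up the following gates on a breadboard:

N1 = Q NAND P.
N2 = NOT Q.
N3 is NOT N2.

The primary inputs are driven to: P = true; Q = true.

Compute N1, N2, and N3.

N1 = Q NAND P = true NAND true = false
N2 = NOT Q = NOT true = false
N3 = NOT N2 = NOT false = true

N1 = false; N2 = false; N3 = true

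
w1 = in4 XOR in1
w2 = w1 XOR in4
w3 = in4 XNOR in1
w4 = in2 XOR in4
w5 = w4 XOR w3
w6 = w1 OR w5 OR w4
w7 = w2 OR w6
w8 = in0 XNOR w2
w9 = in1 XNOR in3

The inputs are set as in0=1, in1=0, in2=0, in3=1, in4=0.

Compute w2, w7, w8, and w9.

w1 = in4 XOR in1 = 0 XOR 0 = 0
w2 = w1 XOR in4 = 0 XOR 0 = 0
w3 = in4 XNOR in1 = 0 XNOR 0 = 1
w4 = in2 XOR in4 = 0 XOR 0 = 0
w5 = w4 XOR w3 = 0 XOR 1 = 1
w6 = w1 OR w5 OR w4 = 0 OR 1 OR 0 = 1
w7 = w2 OR w6 = 0 OR 1 = 1
w8 = in0 XNOR w2 = 1 XNOR 0 = 0
w9 = in1 XNOR in3 = 0 XNOR 1 = 0

w2 = 0  w7 = 1  w8 = 0  w9 = 0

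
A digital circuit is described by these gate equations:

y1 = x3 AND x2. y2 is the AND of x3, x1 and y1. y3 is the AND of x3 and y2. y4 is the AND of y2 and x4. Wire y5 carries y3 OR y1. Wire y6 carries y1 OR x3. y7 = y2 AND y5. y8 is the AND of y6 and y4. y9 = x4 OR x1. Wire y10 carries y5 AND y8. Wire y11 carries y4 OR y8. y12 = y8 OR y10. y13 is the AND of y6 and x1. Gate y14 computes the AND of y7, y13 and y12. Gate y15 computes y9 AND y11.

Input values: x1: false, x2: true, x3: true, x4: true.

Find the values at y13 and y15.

y13 = false, y15 = false

y1 = x3 AND x2 = true AND true = true
y2 = x3 AND x1 AND y1 = true AND false AND true = false
y4 = y2 AND x4 = false AND true = false
y6 = y1 OR x3 = true OR true = true
y8 = y6 AND y4 = true AND false = false
y9 = x4 OR x1 = true OR false = true
y11 = y4 OR y8 = false OR false = false
y13 = y6 AND x1 = true AND false = false
y15 = y9 AND y11 = true AND false = false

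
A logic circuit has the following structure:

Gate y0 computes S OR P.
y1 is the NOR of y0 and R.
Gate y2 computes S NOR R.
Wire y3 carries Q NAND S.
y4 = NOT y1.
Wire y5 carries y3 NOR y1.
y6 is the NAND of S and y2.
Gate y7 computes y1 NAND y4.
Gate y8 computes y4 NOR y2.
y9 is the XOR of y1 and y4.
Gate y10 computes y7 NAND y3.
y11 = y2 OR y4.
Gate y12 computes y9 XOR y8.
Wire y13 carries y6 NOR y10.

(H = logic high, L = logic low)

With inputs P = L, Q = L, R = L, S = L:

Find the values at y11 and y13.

y11 = H  y13 = L

y0 = S OR P = L OR L = L
y1 = y0 NOR R = L NOR L = H
y2 = S NOR R = L NOR L = H
y3 = Q NAND S = L NAND L = H
y4 = NOT y1 = NOT H = L
y6 = S NAND y2 = L NAND H = H
y7 = y1 NAND y4 = H NAND L = H
y10 = y7 NAND y3 = H NAND H = L
y11 = y2 OR y4 = H OR L = H
y13 = y6 NOR y10 = H NOR L = L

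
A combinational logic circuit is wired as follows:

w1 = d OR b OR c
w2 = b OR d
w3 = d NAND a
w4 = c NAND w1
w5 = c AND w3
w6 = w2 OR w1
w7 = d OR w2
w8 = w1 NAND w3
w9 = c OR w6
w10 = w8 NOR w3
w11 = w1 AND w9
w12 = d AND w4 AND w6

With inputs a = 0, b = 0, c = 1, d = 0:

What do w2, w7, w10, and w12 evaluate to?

w1 = d OR b OR c = 0 OR 0 OR 1 = 1
w2 = b OR d = 0 OR 0 = 0
w3 = d NAND a = 0 NAND 0 = 1
w4 = c NAND w1 = 1 NAND 1 = 0
w6 = w2 OR w1 = 0 OR 1 = 1
w7 = d OR w2 = 0 OR 0 = 0
w8 = w1 NAND w3 = 1 NAND 1 = 0
w10 = w8 NOR w3 = 0 NOR 1 = 0
w12 = d AND w4 AND w6 = 0 AND 0 AND 1 = 0

w2 = 0, w7 = 0, w10 = 0, w12 = 0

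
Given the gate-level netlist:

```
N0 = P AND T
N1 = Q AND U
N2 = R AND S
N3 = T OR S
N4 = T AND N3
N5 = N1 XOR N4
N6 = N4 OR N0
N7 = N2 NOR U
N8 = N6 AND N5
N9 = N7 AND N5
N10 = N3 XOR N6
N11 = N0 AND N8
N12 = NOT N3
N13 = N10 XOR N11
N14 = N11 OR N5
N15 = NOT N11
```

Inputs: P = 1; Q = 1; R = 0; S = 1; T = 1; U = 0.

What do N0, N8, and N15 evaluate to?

N0 = P AND T = 1 AND 1 = 1
N1 = Q AND U = 1 AND 0 = 0
N3 = T OR S = 1 OR 1 = 1
N4 = T AND N3 = 1 AND 1 = 1
N5 = N1 XOR N4 = 0 XOR 1 = 1
N6 = N4 OR N0 = 1 OR 1 = 1
N8 = N6 AND N5 = 1 AND 1 = 1
N11 = N0 AND N8 = 1 AND 1 = 1
N15 = NOT N11 = NOT 1 = 0

N0 = 1, N8 = 1, N15 = 0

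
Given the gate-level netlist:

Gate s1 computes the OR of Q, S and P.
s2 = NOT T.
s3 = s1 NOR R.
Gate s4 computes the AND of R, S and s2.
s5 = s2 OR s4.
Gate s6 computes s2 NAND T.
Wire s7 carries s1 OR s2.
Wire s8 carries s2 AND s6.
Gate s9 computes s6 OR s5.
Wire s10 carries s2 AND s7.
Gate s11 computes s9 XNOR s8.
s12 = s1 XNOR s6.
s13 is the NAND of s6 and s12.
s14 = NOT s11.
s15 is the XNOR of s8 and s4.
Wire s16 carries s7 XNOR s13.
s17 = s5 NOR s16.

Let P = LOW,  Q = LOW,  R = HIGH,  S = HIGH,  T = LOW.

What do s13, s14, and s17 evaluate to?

s13 = LOW, s14 = LOW, s17 = LOW

s1 = Q OR S OR P = LOW OR HIGH OR LOW = HIGH
s2 = NOT T = NOT LOW = HIGH
s4 = R AND S AND s2 = HIGH AND HIGH AND HIGH = HIGH
s5 = s2 OR s4 = HIGH OR HIGH = HIGH
s6 = s2 NAND T = HIGH NAND LOW = HIGH
s7 = s1 OR s2 = HIGH OR HIGH = HIGH
s8 = s2 AND s6 = HIGH AND HIGH = HIGH
s9 = s6 OR s5 = HIGH OR HIGH = HIGH
s11 = s9 XNOR s8 = HIGH XNOR HIGH = HIGH
s12 = s1 XNOR s6 = HIGH XNOR HIGH = HIGH
s13 = s6 NAND s12 = HIGH NAND HIGH = LOW
s14 = NOT s11 = NOT HIGH = LOW
s16 = s7 XNOR s13 = HIGH XNOR LOW = LOW
s17 = s5 NOR s16 = HIGH NOR LOW = LOW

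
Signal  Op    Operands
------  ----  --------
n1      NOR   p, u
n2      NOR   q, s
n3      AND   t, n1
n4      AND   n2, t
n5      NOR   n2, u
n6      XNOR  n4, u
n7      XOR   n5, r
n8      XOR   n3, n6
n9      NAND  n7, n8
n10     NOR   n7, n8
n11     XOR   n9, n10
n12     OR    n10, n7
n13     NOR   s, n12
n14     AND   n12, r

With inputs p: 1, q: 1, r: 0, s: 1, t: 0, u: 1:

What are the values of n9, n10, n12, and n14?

n1 = p NOR u = 1 NOR 1 = 0
n2 = q NOR s = 1 NOR 1 = 0
n3 = t AND n1 = 0 AND 0 = 0
n4 = n2 AND t = 0 AND 0 = 0
n5 = n2 NOR u = 0 NOR 1 = 0
n6 = n4 XNOR u = 0 XNOR 1 = 0
n7 = n5 XOR r = 0 XOR 0 = 0
n8 = n3 XOR n6 = 0 XOR 0 = 0
n9 = n7 NAND n8 = 0 NAND 0 = 1
n10 = n7 NOR n8 = 0 NOR 0 = 1
n12 = n10 OR n7 = 1 OR 0 = 1
n14 = n12 AND r = 1 AND 0 = 0

n9 = 1, n10 = 1, n12 = 1, n14 = 0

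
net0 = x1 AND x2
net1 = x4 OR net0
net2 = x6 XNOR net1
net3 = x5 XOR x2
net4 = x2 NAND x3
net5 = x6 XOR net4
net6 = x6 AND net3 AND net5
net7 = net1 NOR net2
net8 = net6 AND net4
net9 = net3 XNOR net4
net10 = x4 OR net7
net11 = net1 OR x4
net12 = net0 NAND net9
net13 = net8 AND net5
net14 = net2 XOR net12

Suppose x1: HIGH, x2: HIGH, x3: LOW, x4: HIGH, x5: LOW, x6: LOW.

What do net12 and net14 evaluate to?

net0 = x1 AND x2 = HIGH AND HIGH = HIGH
net1 = x4 OR net0 = HIGH OR HIGH = HIGH
net2 = x6 XNOR net1 = LOW XNOR HIGH = LOW
net3 = x5 XOR x2 = LOW XOR HIGH = HIGH
net4 = x2 NAND x3 = HIGH NAND LOW = HIGH
net9 = net3 XNOR net4 = HIGH XNOR HIGH = HIGH
net12 = net0 NAND net9 = HIGH NAND HIGH = LOW
net14 = net2 XOR net12 = LOW XOR LOW = LOW

net12 = LOW; net14 = LOW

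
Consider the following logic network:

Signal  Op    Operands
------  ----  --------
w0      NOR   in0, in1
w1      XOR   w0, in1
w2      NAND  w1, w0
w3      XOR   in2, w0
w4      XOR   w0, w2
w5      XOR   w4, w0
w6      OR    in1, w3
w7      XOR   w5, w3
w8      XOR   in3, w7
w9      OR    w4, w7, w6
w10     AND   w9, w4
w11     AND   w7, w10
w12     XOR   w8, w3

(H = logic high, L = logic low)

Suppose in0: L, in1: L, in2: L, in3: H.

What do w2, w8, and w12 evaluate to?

w0 = in0 NOR in1 = L NOR L = H
w1 = w0 XOR in1 = H XOR L = H
w2 = w1 NAND w0 = H NAND H = L
w3 = in2 XOR w0 = L XOR H = H
w4 = w0 XOR w2 = H XOR L = H
w5 = w4 XOR w0 = H XOR H = L
w7 = w5 XOR w3 = L XOR H = H
w8 = in3 XOR w7 = H XOR H = L
w12 = w8 XOR w3 = L XOR H = H

w2 = L  w8 = L  w12 = H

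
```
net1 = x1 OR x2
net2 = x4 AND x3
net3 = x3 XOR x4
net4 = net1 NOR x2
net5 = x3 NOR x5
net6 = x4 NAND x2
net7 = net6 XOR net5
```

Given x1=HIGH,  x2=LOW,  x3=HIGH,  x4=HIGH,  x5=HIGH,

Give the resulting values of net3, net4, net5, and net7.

net3 = LOW  net4 = LOW  net5 = LOW  net7 = HIGH

net1 = x1 OR x2 = HIGH OR LOW = HIGH
net3 = x3 XOR x4 = HIGH XOR HIGH = LOW
net4 = net1 NOR x2 = HIGH NOR LOW = LOW
net5 = x3 NOR x5 = HIGH NOR HIGH = LOW
net6 = x4 NAND x2 = HIGH NAND LOW = HIGH
net7 = net6 XOR net5 = HIGH XOR LOW = HIGH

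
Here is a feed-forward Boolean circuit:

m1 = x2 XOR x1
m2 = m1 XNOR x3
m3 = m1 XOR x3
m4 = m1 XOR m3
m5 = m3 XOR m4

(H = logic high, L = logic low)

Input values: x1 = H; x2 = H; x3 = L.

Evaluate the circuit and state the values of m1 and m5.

m1 = x2 XOR x1 = H XOR H = L
m3 = m1 XOR x3 = L XOR L = L
m4 = m1 XOR m3 = L XOR L = L
m5 = m3 XOR m4 = L XOR L = L

m1 = L  m5 = L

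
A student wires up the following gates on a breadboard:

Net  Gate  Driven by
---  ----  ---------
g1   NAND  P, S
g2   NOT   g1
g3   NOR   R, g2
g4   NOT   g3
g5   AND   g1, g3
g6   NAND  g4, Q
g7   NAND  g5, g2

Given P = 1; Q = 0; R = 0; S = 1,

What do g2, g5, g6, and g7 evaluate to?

g2 = 1  g5 = 0  g6 = 1  g7 = 1

g1 = P NAND S = 1 NAND 1 = 0
g2 = NOT g1 = NOT 0 = 1
g3 = R NOR g2 = 0 NOR 1 = 0
g4 = NOT g3 = NOT 0 = 1
g5 = g1 AND g3 = 0 AND 0 = 0
g6 = g4 NAND Q = 1 NAND 0 = 1
g7 = g5 NAND g2 = 0 NAND 1 = 1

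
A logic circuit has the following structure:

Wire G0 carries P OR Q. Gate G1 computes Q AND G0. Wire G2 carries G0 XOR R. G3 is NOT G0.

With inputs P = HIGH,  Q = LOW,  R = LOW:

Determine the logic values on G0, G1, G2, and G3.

G0 = HIGH, G1 = LOW, G2 = HIGH, G3 = LOW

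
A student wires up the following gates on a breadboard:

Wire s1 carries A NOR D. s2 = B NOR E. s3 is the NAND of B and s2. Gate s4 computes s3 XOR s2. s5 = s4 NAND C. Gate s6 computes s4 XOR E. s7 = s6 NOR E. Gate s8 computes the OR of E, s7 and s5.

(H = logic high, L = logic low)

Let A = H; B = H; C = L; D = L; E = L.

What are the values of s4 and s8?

s4 = H; s8 = H

s2 = B NOR E = H NOR L = L
s3 = B NAND s2 = H NAND L = H
s4 = s3 XOR s2 = H XOR L = H
s5 = s4 NAND C = H NAND L = H
s6 = s4 XOR E = H XOR L = H
s7 = s6 NOR E = H NOR L = L
s8 = E OR s7 OR s5 = L OR L OR H = H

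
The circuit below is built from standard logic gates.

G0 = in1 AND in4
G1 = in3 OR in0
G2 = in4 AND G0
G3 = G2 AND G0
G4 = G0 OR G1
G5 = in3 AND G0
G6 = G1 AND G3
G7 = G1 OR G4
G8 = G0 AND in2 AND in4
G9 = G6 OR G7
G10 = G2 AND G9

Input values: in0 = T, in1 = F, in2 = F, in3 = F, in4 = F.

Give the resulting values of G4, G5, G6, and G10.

G0 = in1 AND in4 = F AND F = F
G1 = in3 OR in0 = F OR T = T
G2 = in4 AND G0 = F AND F = F
G3 = G2 AND G0 = F AND F = F
G4 = G0 OR G1 = F OR T = T
G5 = in3 AND G0 = F AND F = F
G6 = G1 AND G3 = T AND F = F
G7 = G1 OR G4 = T OR T = T
G9 = G6 OR G7 = F OR T = T
G10 = G2 AND G9 = F AND T = F

G4 = T  G5 = F  G6 = F  G10 = F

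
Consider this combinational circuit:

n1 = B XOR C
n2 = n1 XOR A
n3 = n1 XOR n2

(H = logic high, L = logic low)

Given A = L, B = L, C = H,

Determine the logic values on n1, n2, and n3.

n1 = B XOR C = L XOR H = H
n2 = n1 XOR A = H XOR L = H
n3 = n1 XOR n2 = H XOR H = L

n1 = H, n2 = H, n3 = L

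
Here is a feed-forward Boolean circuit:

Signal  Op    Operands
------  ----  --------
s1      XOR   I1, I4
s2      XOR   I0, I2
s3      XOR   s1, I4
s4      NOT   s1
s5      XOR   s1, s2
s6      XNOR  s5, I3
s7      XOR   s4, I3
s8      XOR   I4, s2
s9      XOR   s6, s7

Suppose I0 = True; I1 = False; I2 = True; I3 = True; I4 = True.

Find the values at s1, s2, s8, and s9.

s1 = I1 XOR I4 = False XOR True = True
s2 = I0 XOR I2 = True XOR True = False
s4 = NOT s1 = NOT True = False
s5 = s1 XOR s2 = True XOR False = True
s6 = s5 XNOR I3 = True XNOR True = True
s7 = s4 XOR I3 = False XOR True = True
s8 = I4 XOR s2 = True XOR False = True
s9 = s6 XOR s7 = True XOR True = False

s1 = True, s2 = False, s8 = True, s9 = False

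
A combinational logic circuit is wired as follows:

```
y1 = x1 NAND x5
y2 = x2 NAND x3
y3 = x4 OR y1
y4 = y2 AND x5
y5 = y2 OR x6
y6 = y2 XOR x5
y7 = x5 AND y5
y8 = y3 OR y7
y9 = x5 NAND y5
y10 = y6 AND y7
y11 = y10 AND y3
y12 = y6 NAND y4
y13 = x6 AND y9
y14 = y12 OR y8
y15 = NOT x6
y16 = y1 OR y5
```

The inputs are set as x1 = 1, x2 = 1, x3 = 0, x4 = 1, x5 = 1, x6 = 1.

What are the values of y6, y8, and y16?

y6 = 0  y8 = 1  y16 = 1

y1 = x1 NAND x5 = 1 NAND 1 = 0
y2 = x2 NAND x3 = 1 NAND 0 = 1
y3 = x4 OR y1 = 1 OR 0 = 1
y5 = y2 OR x6 = 1 OR 1 = 1
y6 = y2 XOR x5 = 1 XOR 1 = 0
y7 = x5 AND y5 = 1 AND 1 = 1
y8 = y3 OR y7 = 1 OR 1 = 1
y16 = y1 OR y5 = 0 OR 1 = 1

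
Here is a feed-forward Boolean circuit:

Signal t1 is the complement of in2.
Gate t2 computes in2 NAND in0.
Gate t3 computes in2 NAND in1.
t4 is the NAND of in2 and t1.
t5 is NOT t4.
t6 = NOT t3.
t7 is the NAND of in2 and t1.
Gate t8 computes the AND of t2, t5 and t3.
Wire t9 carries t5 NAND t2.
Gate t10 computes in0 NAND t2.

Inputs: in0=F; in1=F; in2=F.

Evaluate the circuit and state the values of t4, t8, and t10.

t1 = NOT in2 = NOT F = T
t2 = in2 NAND in0 = F NAND F = T
t3 = in2 NAND in1 = F NAND F = T
t4 = in2 NAND t1 = F NAND T = T
t5 = NOT t4 = NOT T = F
t8 = t2 AND t5 AND t3 = T AND F AND T = F
t10 = in0 NAND t2 = F NAND T = T

t4 = T, t8 = F, t10 = T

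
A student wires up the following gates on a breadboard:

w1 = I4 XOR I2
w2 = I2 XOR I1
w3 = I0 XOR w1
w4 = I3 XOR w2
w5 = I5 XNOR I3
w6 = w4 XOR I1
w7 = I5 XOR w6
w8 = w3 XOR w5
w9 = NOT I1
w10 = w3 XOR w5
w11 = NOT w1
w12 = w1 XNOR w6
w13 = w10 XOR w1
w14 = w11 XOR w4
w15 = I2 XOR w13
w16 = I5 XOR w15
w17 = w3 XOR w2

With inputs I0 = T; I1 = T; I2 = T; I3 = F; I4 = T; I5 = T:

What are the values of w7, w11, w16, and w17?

w7 = F; w11 = T; w16 = T; w17 = T

w1 = I4 XOR I2 = T XOR T = F
w2 = I2 XOR I1 = T XOR T = F
w3 = I0 XOR w1 = T XOR F = T
w4 = I3 XOR w2 = F XOR F = F
w5 = I5 XNOR I3 = T XNOR F = F
w6 = w4 XOR I1 = F XOR T = T
w7 = I5 XOR w6 = T XOR T = F
w10 = w3 XOR w5 = T XOR F = T
w11 = NOT w1 = NOT F = T
w13 = w10 XOR w1 = T XOR F = T
w15 = I2 XOR w13 = T XOR T = F
w16 = I5 XOR w15 = T XOR F = T
w17 = w3 XOR w2 = T XOR F = T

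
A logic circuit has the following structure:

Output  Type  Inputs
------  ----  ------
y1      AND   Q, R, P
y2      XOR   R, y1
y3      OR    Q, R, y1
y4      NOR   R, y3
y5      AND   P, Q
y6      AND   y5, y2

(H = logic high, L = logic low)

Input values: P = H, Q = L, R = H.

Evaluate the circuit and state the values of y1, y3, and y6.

y1 = Q AND R AND P = L AND H AND H = L
y2 = R XOR y1 = H XOR L = H
y3 = Q OR R OR y1 = L OR H OR L = H
y5 = P AND Q = H AND L = L
y6 = y5 AND y2 = L AND H = L

y1 = L  y3 = H  y6 = L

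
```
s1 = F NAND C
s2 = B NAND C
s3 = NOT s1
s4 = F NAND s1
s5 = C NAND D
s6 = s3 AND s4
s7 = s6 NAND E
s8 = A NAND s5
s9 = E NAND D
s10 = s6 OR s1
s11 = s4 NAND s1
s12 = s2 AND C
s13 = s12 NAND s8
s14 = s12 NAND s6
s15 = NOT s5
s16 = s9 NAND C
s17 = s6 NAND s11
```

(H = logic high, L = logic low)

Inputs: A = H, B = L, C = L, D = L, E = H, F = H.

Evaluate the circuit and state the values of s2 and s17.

s2 = H; s17 = H

s1 = F NAND C = H NAND L = H
s2 = B NAND C = L NAND L = H
s3 = NOT s1 = NOT H = L
s4 = F NAND s1 = H NAND H = L
s6 = s3 AND s4 = L AND L = L
s11 = s4 NAND s1 = L NAND H = H
s17 = s6 NAND s11 = L NAND H = H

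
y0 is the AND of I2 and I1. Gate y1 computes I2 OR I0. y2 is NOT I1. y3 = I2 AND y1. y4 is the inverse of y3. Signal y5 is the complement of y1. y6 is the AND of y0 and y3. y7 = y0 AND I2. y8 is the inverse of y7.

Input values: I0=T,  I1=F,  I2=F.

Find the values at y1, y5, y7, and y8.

y0 = I2 AND I1 = F AND F = F
y1 = I2 OR I0 = F OR T = T
y5 = NOT y1 = NOT T = F
y7 = y0 AND I2 = F AND F = F
y8 = NOT y7 = NOT F = T

y1 = T, y5 = F, y7 = F, y8 = T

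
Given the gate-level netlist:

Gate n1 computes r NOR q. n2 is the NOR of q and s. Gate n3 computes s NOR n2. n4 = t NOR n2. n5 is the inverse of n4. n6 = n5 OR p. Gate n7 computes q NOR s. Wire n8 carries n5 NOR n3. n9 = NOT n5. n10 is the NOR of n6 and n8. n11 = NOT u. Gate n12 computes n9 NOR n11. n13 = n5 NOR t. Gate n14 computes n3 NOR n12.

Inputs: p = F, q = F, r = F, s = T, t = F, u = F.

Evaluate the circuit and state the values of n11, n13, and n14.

n2 = q NOR s = F NOR T = F
n3 = s NOR n2 = T NOR F = F
n4 = t NOR n2 = F NOR F = T
n5 = NOT n4 = NOT T = F
n9 = NOT n5 = NOT F = T
n11 = NOT u = NOT F = T
n12 = n9 NOR n11 = T NOR T = F
n13 = n5 NOR t = F NOR F = T
n14 = n3 NOR n12 = F NOR F = T

n11 = T, n13 = T, n14 = T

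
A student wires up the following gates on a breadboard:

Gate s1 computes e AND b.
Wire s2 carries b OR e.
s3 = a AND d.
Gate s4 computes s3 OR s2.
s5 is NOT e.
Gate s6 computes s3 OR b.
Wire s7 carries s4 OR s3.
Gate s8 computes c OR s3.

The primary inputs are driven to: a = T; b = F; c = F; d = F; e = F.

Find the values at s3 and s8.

s3 = F, s8 = F

s3 = a AND d = T AND F = F
s8 = c OR s3 = F OR F = F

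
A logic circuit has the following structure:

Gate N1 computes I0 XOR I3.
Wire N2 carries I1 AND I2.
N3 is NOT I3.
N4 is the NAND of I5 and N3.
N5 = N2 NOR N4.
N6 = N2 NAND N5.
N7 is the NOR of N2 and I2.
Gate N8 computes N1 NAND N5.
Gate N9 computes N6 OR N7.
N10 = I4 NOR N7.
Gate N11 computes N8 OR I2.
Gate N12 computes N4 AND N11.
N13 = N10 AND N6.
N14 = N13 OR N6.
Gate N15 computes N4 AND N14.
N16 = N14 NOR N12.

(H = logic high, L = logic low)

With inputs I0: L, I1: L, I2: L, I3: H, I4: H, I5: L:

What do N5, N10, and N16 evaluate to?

N1 = I0 XOR I3 = L XOR H = H
N2 = I1 AND I2 = L AND L = L
N3 = NOT I3 = NOT H = L
N4 = I5 NAND N3 = L NAND L = H
N5 = N2 NOR N4 = L NOR H = L
N6 = N2 NAND N5 = L NAND L = H
N7 = N2 NOR I2 = L NOR L = H
N8 = N1 NAND N5 = H NAND L = H
N10 = I4 NOR N7 = H NOR H = L
N11 = N8 OR I2 = H OR L = H
N12 = N4 AND N11 = H AND H = H
N13 = N10 AND N6 = L AND H = L
N14 = N13 OR N6 = L OR H = H
N16 = N14 NOR N12 = H NOR H = L

N5 = L, N10 = L, N16 = L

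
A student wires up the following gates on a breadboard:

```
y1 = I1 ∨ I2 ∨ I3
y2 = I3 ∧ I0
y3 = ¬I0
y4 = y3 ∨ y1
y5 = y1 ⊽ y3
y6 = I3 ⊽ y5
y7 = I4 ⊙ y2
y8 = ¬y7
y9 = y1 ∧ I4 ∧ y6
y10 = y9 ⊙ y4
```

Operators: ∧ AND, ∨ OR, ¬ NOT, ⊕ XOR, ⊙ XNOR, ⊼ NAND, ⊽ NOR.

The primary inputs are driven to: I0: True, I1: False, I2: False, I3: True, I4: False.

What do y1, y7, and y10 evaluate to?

y1 = I1 OR I2 OR I3 = False OR False OR True = True
y2 = I3 AND I0 = True AND True = True
y3 = NOT I0 = NOT True = False
y4 = y3 OR y1 = False OR True = True
y5 = y1 NOR y3 = True NOR False = False
y6 = I3 NOR y5 = True NOR False = False
y7 = I4 XNOR y2 = False XNOR True = False
y9 = y1 AND I4 AND y6 = True AND False AND False = False
y10 = y9 XNOR y4 = False XNOR True = False

y1 = True  y7 = False  y10 = False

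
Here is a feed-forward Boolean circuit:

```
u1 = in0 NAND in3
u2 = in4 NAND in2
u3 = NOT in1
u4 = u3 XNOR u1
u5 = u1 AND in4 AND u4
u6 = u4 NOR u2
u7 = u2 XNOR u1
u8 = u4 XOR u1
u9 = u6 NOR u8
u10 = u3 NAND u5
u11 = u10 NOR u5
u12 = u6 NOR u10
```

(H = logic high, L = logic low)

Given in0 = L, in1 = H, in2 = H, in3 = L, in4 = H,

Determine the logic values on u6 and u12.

u6 = H; u12 = L

u1 = in0 NAND in3 = L NAND L = H
u2 = in4 NAND in2 = H NAND H = L
u3 = NOT in1 = NOT H = L
u4 = u3 XNOR u1 = L XNOR H = L
u5 = u1 AND in4 AND u4 = H AND H AND L = L
u6 = u4 NOR u2 = L NOR L = H
u10 = u3 NAND u5 = L NAND L = H
u12 = u6 NOR u10 = H NOR H = L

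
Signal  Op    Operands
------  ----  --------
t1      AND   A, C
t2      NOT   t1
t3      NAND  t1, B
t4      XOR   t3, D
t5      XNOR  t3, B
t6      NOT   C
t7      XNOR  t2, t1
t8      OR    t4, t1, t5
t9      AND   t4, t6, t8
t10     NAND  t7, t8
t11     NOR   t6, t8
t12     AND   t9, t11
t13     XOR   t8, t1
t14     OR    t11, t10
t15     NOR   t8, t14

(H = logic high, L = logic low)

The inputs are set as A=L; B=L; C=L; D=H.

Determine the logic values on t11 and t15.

t11 = L; t15 = L

t1 = A AND C = L AND L = L
t2 = NOT t1 = NOT L = H
t3 = t1 NAND B = L NAND L = H
t4 = t3 XOR D = H XOR H = L
t5 = t3 XNOR B = H XNOR L = L
t6 = NOT C = NOT L = H
t7 = t2 XNOR t1 = H XNOR L = L
t8 = t4 OR t1 OR t5 = L OR L OR L = L
t10 = t7 NAND t8 = L NAND L = H
t11 = t6 NOR t8 = H NOR L = L
t14 = t11 OR t10 = L OR H = H
t15 = t8 NOR t14 = L NOR H = L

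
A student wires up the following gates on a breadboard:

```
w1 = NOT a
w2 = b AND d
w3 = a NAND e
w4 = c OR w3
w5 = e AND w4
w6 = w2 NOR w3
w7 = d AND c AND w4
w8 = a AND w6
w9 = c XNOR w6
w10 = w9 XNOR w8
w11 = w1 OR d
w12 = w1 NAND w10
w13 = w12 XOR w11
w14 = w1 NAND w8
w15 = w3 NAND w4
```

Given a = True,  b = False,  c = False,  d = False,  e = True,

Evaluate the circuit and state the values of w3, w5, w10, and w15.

w2 = b AND d = False AND False = False
w3 = a NAND e = True NAND True = False
w4 = c OR w3 = False OR False = False
w5 = e AND w4 = True AND False = False
w6 = w2 NOR w3 = False NOR False = True
w8 = a AND w6 = True AND True = True
w9 = c XNOR w6 = False XNOR True = False
w10 = w9 XNOR w8 = False XNOR True = False
w15 = w3 NAND w4 = False NAND False = True

w3 = False, w5 = False, w10 = False, w15 = True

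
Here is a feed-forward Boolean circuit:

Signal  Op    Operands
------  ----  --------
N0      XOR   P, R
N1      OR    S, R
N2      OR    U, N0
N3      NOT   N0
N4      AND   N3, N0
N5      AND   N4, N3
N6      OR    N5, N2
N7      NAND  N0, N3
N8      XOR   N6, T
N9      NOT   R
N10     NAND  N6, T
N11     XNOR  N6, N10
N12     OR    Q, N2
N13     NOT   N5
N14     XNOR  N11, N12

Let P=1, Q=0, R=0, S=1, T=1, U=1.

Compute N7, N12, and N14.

N7 = 1, N12 = 1, N14 = 0

N0 = P XOR R = 1 XOR 0 = 1
N2 = U OR N0 = 1 OR 1 = 1
N3 = NOT N0 = NOT 1 = 0
N4 = N3 AND N0 = 0 AND 1 = 0
N5 = N4 AND N3 = 0 AND 0 = 0
N6 = N5 OR N2 = 0 OR 1 = 1
N7 = N0 NAND N3 = 1 NAND 0 = 1
N10 = N6 NAND T = 1 NAND 1 = 0
N11 = N6 XNOR N10 = 1 XNOR 0 = 0
N12 = Q OR N2 = 0 OR 1 = 1
N14 = N11 XNOR N12 = 0 XNOR 1 = 0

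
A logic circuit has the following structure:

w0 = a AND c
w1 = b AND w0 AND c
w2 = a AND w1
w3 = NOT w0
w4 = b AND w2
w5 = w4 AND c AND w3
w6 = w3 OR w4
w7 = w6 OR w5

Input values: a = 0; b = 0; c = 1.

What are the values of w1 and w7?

w1 = 0  w7 = 1

w0 = a AND c = 0 AND 1 = 0
w1 = b AND w0 AND c = 0 AND 0 AND 1 = 0
w2 = a AND w1 = 0 AND 0 = 0
w3 = NOT w0 = NOT 0 = 1
w4 = b AND w2 = 0 AND 0 = 0
w5 = w4 AND c AND w3 = 0 AND 1 AND 1 = 0
w6 = w3 OR w4 = 1 OR 0 = 1
w7 = w6 OR w5 = 1 OR 0 = 1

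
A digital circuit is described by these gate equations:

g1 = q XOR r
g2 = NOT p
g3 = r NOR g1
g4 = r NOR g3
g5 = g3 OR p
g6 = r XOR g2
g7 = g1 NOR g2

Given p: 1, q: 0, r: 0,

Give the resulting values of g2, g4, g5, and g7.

g1 = q XOR r = 0 XOR 0 = 0
g2 = NOT p = NOT 1 = 0
g3 = r NOR g1 = 0 NOR 0 = 1
g4 = r NOR g3 = 0 NOR 1 = 0
g5 = g3 OR p = 1 OR 1 = 1
g7 = g1 NOR g2 = 0 NOR 0 = 1

g2 = 0  g4 = 0  g5 = 1  g7 = 1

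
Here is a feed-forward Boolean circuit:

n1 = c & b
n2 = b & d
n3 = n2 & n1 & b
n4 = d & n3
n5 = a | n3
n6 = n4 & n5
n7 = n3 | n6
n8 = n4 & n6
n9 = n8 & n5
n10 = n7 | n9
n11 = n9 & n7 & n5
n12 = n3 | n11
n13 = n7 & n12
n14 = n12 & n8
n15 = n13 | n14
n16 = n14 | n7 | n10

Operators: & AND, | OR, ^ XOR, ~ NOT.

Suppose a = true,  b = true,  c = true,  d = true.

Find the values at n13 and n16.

n13 = true, n16 = true

n1 = c AND b = true AND true = true
n2 = b AND d = true AND true = true
n3 = n2 AND n1 AND b = true AND true AND true = true
n4 = d AND n3 = true AND true = true
n5 = a OR n3 = true OR true = true
n6 = n4 AND n5 = true AND true = true
n7 = n3 OR n6 = true OR true = true
n8 = n4 AND n6 = true AND true = true
n9 = n8 AND n5 = true AND true = true
n10 = n7 OR n9 = true OR true = true
n11 = n9 AND n7 AND n5 = true AND true AND true = true
n12 = n3 OR n11 = true OR true = true
n13 = n7 AND n12 = true AND true = true
n14 = n12 AND n8 = true AND true = true
n16 = n14 OR n7 OR n10 = true OR true OR true = true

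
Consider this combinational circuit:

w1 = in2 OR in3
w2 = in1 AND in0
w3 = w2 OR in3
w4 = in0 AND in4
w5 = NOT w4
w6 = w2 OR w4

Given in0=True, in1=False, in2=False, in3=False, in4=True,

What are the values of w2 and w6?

w2 = False, w6 = True

w2 = in1 AND in0 = False AND True = False
w4 = in0 AND in4 = True AND True = True
w6 = w2 OR w4 = False OR True = True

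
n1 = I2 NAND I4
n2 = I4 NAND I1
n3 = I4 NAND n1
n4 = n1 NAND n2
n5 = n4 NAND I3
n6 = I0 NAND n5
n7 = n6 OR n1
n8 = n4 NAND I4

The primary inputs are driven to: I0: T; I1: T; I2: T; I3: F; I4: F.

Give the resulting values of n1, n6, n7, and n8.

n1 = T  n6 = F  n7 = T  n8 = T

n1 = I2 NAND I4 = T NAND F = T
n2 = I4 NAND I1 = F NAND T = T
n4 = n1 NAND n2 = T NAND T = F
n5 = n4 NAND I3 = F NAND F = T
n6 = I0 NAND n5 = T NAND T = F
n7 = n6 OR n1 = F OR T = T
n8 = n4 NAND I4 = F NAND F = T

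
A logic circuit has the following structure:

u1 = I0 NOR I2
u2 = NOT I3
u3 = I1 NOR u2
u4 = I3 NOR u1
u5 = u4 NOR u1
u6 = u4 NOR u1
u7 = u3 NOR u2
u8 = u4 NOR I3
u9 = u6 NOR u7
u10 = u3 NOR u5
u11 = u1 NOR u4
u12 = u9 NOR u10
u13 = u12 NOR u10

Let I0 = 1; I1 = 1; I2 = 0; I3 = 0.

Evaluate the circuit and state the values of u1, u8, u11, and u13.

u1 = I0 NOR I2 = 1 NOR 0 = 0
u2 = NOT I3 = NOT 0 = 1
u3 = I1 NOR u2 = 1 NOR 1 = 0
u4 = I3 NOR u1 = 0 NOR 0 = 1
u5 = u4 NOR u1 = 1 NOR 0 = 0
u6 = u4 NOR u1 = 1 NOR 0 = 0
u7 = u3 NOR u2 = 0 NOR 1 = 0
u8 = u4 NOR I3 = 1 NOR 0 = 0
u9 = u6 NOR u7 = 0 NOR 0 = 1
u10 = u3 NOR u5 = 0 NOR 0 = 1
u11 = u1 NOR u4 = 0 NOR 1 = 0
u12 = u9 NOR u10 = 1 NOR 1 = 0
u13 = u12 NOR u10 = 0 NOR 1 = 0

u1 = 0, u8 = 0, u11 = 0, u13 = 0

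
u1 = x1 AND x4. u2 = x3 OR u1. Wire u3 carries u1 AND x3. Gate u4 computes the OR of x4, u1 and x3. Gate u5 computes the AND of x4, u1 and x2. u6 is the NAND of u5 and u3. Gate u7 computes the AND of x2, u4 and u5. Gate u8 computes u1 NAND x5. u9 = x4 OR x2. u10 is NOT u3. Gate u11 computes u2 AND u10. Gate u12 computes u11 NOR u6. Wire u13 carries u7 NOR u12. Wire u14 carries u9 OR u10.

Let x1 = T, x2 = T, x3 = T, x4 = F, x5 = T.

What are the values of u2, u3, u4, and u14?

u2 = T  u3 = F  u4 = T  u14 = T

u1 = x1 AND x4 = T AND F = F
u2 = x3 OR u1 = T OR F = T
u3 = u1 AND x3 = F AND T = F
u4 = x4 OR u1 OR x3 = F OR F OR T = T
u9 = x4 OR x2 = F OR T = T
u10 = NOT u3 = NOT F = T
u14 = u9 OR u10 = T OR T = T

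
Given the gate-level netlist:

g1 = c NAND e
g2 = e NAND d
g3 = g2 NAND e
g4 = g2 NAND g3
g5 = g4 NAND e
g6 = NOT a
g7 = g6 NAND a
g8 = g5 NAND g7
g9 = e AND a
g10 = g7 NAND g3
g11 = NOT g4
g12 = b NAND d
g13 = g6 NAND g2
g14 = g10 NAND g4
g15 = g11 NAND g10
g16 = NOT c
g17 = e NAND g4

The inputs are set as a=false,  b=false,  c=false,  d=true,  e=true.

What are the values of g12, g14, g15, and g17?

g12 = true, g14 = true, g15 = true, g17 = false

g2 = e NAND d = true NAND true = false
g3 = g2 NAND e = false NAND true = true
g4 = g2 NAND g3 = false NAND true = true
g6 = NOT a = NOT false = true
g7 = g6 NAND a = true NAND false = true
g10 = g7 NAND g3 = true NAND true = false
g11 = NOT g4 = NOT true = false
g12 = b NAND d = false NAND true = true
g14 = g10 NAND g4 = false NAND true = true
g15 = g11 NAND g10 = false NAND false = true
g17 = e NAND g4 = true NAND true = false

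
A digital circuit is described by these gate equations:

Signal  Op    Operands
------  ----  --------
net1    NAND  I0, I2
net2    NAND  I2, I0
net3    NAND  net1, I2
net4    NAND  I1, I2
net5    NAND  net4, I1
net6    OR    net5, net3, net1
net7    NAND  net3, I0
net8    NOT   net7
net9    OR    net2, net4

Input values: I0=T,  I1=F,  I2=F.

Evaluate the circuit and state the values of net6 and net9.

net1 = I0 NAND I2 = T NAND F = T
net2 = I2 NAND I0 = F NAND T = T
net3 = net1 NAND I2 = T NAND F = T
net4 = I1 NAND I2 = F NAND F = T
net5 = net4 NAND I1 = T NAND F = T
net6 = net5 OR net3 OR net1 = T OR T OR T = T
net9 = net2 OR net4 = T OR T = T

net6 = T; net9 = T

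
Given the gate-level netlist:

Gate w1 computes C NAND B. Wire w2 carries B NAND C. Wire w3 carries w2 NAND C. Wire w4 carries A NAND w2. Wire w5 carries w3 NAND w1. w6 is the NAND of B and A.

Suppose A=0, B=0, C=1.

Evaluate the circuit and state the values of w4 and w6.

w4 = 1; w6 = 1

w2 = B NAND C = 0 NAND 1 = 1
w4 = A NAND w2 = 0 NAND 1 = 1
w6 = B NAND A = 0 NAND 0 = 1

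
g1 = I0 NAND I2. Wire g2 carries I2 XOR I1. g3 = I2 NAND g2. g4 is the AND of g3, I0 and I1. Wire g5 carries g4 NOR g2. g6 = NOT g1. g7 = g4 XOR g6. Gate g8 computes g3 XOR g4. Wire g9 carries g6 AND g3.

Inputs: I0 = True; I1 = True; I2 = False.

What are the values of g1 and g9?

g1 = True, g9 = False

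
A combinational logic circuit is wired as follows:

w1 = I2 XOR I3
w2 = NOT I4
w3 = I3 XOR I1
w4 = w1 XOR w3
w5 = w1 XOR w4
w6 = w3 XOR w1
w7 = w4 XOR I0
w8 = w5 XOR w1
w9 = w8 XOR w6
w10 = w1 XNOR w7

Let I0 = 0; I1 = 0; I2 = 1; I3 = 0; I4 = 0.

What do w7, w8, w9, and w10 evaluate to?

w1 = I2 XOR I3 = 1 XOR 0 = 1
w3 = I3 XOR I1 = 0 XOR 0 = 0
w4 = w1 XOR w3 = 1 XOR 0 = 1
w5 = w1 XOR w4 = 1 XOR 1 = 0
w6 = w3 XOR w1 = 0 XOR 1 = 1
w7 = w4 XOR I0 = 1 XOR 0 = 1
w8 = w5 XOR w1 = 0 XOR 1 = 1
w9 = w8 XOR w6 = 1 XOR 1 = 0
w10 = w1 XNOR w7 = 1 XNOR 1 = 1

w7 = 1, w8 = 1, w9 = 0, w10 = 1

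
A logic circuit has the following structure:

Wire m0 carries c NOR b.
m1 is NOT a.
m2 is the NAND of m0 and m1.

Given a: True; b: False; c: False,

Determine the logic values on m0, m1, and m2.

m0 = c NOR b = False NOR False = True
m1 = NOT a = NOT True = False
m2 = m0 NAND m1 = True NAND False = True

m0 = True, m1 = False, m2 = True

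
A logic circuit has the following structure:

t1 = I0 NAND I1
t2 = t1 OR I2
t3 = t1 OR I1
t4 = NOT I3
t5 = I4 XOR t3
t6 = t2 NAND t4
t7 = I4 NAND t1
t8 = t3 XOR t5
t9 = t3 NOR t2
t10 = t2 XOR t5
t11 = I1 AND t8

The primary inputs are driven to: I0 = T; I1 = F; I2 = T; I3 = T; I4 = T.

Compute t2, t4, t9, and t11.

t2 = T, t4 = F, t9 = F, t11 = F

t1 = I0 NAND I1 = T NAND F = T
t2 = t1 OR I2 = T OR T = T
t3 = t1 OR I1 = T OR F = T
t4 = NOT I3 = NOT T = F
t5 = I4 XOR t3 = T XOR T = F
t8 = t3 XOR t5 = T XOR F = T
t9 = t3 NOR t2 = T NOR T = F
t11 = I1 AND t8 = F AND T = F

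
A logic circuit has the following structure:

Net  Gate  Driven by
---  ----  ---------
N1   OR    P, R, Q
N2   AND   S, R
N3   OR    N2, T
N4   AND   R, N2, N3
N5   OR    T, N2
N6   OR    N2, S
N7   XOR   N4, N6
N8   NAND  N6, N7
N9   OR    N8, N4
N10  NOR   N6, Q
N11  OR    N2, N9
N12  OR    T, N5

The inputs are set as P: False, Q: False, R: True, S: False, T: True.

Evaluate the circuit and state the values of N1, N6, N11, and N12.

N1 = True, N6 = False, N11 = True, N12 = True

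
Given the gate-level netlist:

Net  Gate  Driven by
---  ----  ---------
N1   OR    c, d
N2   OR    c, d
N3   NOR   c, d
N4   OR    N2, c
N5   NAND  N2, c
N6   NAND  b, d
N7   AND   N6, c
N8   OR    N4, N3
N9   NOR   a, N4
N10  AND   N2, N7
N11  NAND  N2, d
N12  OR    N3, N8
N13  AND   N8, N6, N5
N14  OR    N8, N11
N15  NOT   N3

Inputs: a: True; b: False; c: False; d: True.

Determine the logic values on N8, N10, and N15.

N2 = c OR d = False OR True = True
N3 = c NOR d = False NOR True = False
N4 = N2 OR c = True OR False = True
N6 = b NAND d = False NAND True = True
N7 = N6 AND c = True AND False = False
N8 = N4 OR N3 = True OR False = True
N10 = N2 AND N7 = True AND False = False
N15 = NOT N3 = NOT False = True

N8 = True, N10 = False, N15 = True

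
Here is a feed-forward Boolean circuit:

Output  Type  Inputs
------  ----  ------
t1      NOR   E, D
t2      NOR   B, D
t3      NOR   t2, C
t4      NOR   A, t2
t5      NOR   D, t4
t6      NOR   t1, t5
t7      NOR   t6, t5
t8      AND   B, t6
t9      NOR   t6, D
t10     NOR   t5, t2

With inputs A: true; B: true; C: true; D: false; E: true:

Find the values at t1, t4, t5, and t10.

t1 = false, t4 = false, t5 = true, t10 = false

t1 = E NOR D = true NOR false = false
t2 = B NOR D = true NOR false = false
t4 = A NOR t2 = true NOR false = false
t5 = D NOR t4 = false NOR false = true
t10 = t5 NOR t2 = true NOR false = false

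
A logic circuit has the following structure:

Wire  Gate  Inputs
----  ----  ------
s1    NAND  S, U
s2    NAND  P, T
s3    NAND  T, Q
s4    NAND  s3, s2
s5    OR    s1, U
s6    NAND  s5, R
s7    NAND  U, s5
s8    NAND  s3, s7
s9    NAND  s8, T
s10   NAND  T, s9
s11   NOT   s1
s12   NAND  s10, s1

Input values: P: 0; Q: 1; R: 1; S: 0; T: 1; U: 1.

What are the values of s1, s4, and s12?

s1 = S NAND U = 0 NAND 1 = 1
s2 = P NAND T = 0 NAND 1 = 1
s3 = T NAND Q = 1 NAND 1 = 0
s4 = s3 NAND s2 = 0 NAND 1 = 1
s5 = s1 OR U = 1 OR 1 = 1
s7 = U NAND s5 = 1 NAND 1 = 0
s8 = s3 NAND s7 = 0 NAND 0 = 1
s9 = s8 NAND T = 1 NAND 1 = 0
s10 = T NAND s9 = 1 NAND 0 = 1
s12 = s10 NAND s1 = 1 NAND 1 = 0

s1 = 1  s4 = 1  s12 = 0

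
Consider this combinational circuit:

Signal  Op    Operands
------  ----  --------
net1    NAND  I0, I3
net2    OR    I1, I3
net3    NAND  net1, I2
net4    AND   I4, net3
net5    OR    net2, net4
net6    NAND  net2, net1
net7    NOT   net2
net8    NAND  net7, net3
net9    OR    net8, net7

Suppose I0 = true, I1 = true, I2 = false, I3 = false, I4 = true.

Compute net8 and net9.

net1 = I0 NAND I3 = true NAND false = true
net2 = I1 OR I3 = true OR false = true
net3 = net1 NAND I2 = true NAND false = true
net7 = NOT net2 = NOT true = false
net8 = net7 NAND net3 = false NAND true = true
net9 = net8 OR net7 = true OR false = true

net8 = true, net9 = true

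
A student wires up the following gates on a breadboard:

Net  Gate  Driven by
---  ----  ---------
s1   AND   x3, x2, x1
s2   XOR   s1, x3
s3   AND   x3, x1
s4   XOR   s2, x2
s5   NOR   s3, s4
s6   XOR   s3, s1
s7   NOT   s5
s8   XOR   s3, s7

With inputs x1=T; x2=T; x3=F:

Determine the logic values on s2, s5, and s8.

s2 = F  s5 = F  s8 = T

s1 = x3 AND x2 AND x1 = F AND T AND T = F
s2 = s1 XOR x3 = F XOR F = F
s3 = x3 AND x1 = F AND T = F
s4 = s2 XOR x2 = F XOR T = T
s5 = s3 NOR s4 = F NOR T = F
s7 = NOT s5 = NOT F = T
s8 = s3 XOR s7 = F XOR T = T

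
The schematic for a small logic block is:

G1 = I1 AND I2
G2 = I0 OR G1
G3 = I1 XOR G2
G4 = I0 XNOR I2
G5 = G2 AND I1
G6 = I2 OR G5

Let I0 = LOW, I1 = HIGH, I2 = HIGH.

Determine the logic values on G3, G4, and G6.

G1 = I1 AND I2 = HIGH AND HIGH = HIGH
G2 = I0 OR G1 = LOW OR HIGH = HIGH
G3 = I1 XOR G2 = HIGH XOR HIGH = LOW
G4 = I0 XNOR I2 = LOW XNOR HIGH = LOW
G5 = G2 AND I1 = HIGH AND HIGH = HIGH
G6 = I2 OR G5 = HIGH OR HIGH = HIGH

G3 = LOW, G4 = LOW, G6 = HIGH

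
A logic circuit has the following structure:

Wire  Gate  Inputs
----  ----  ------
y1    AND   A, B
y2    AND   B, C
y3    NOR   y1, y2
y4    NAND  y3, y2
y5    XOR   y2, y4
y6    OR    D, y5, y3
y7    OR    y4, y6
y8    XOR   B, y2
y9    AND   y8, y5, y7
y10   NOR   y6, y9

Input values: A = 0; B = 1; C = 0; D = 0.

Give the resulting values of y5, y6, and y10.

y1 = A AND B = 0 AND 1 = 0
y2 = B AND C = 1 AND 0 = 0
y3 = y1 NOR y2 = 0 NOR 0 = 1
y4 = y3 NAND y2 = 1 NAND 0 = 1
y5 = y2 XOR y4 = 0 XOR 1 = 1
y6 = D OR y5 OR y3 = 0 OR 1 OR 1 = 1
y7 = y4 OR y6 = 1 OR 1 = 1
y8 = B XOR y2 = 1 XOR 0 = 1
y9 = y8 AND y5 AND y7 = 1 AND 1 AND 1 = 1
y10 = y6 NOR y9 = 1 NOR 1 = 0

y5 = 1  y6 = 1  y10 = 0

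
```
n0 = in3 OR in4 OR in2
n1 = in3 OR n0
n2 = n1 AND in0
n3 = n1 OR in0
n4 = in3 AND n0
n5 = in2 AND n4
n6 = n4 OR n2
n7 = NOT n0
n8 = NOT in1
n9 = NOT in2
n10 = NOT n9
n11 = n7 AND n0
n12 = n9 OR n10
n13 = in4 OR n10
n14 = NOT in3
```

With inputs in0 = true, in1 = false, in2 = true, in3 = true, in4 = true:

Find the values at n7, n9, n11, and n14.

n7 = false  n9 = false  n11 = false  n14 = false

n0 = in3 OR in4 OR in2 = true OR true OR true = true
n7 = NOT n0 = NOT true = false
n9 = NOT in2 = NOT true = false
n11 = n7 AND n0 = false AND true = false
n14 = NOT in3 = NOT true = false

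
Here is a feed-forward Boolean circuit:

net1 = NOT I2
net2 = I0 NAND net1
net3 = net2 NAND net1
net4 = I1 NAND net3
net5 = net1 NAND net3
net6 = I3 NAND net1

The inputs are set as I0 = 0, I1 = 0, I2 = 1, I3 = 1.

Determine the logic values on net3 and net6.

net1 = NOT I2 = NOT 1 = 0
net2 = I0 NAND net1 = 0 NAND 0 = 1
net3 = net2 NAND net1 = 1 NAND 0 = 1
net6 = I3 NAND net1 = 1 NAND 0 = 1

net3 = 1, net6 = 1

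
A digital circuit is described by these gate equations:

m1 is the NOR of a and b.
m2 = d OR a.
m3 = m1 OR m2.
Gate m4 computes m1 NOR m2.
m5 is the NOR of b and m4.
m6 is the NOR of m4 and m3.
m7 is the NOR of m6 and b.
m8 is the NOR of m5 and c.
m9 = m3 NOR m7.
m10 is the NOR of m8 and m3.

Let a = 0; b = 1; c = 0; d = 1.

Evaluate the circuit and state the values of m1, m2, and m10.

m1 = a NOR b = 0 NOR 1 = 0
m2 = d OR a = 1 OR 0 = 1
m3 = m1 OR m2 = 0 OR 1 = 1
m4 = m1 NOR m2 = 0 NOR 1 = 0
m5 = b NOR m4 = 1 NOR 0 = 0
m8 = m5 NOR c = 0 NOR 0 = 1
m10 = m8 NOR m3 = 1 NOR 1 = 0

m1 = 0; m2 = 1; m10 = 0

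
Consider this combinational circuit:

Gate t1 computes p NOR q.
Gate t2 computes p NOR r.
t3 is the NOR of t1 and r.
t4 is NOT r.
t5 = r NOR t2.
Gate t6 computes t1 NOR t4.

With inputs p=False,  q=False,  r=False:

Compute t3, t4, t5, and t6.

t1 = p NOR q = False NOR False = True
t2 = p NOR r = False NOR False = True
t3 = t1 NOR r = True NOR False = False
t4 = NOT r = NOT False = True
t5 = r NOR t2 = False NOR True = False
t6 = t1 NOR t4 = True NOR True = False

t3 = False, t4 = True, t5 = False, t6 = False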